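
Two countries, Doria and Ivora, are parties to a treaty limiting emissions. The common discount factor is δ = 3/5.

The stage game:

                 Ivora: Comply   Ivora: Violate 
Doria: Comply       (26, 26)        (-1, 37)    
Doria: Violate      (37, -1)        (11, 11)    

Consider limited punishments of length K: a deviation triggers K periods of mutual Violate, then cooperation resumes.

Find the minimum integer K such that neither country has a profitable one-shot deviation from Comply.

2

No profitable deviation requires (26−11)(δ+…+δ^K) ≥ 37−26, i.e. δ+…+δ^K ≥ 11/15 ≈ 0.7333.
With δ = 3/5, the partial sums are K=1: 0.6000, K=2: 0.9600.
K = 2 is the first length at which the sum reaches 0.7333.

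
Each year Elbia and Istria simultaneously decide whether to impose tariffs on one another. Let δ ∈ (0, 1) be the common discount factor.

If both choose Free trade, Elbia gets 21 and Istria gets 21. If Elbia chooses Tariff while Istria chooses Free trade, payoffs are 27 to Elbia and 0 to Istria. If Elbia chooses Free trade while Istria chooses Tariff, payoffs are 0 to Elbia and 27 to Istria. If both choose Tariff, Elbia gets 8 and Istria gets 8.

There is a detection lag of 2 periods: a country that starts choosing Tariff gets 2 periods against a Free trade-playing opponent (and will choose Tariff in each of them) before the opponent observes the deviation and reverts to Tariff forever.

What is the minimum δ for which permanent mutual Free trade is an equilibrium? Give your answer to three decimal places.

The best deviation is to choose Tariff for all 2 undetected periods, earning 27 each, then 8 forever once detected.
Deviation value: 27(1−δ^2)/(1−δ) + 8δ^2/(1−δ); cooperation value: 21/(1−δ).
IC: 21 ≥ 27(1−δ^2) + 8δ^2 = 27 − 19δ^2.
So δ^2 ≥ 6/19, giving δ ≥ (6/19)^(1/2) ≈ 0.562.

0.562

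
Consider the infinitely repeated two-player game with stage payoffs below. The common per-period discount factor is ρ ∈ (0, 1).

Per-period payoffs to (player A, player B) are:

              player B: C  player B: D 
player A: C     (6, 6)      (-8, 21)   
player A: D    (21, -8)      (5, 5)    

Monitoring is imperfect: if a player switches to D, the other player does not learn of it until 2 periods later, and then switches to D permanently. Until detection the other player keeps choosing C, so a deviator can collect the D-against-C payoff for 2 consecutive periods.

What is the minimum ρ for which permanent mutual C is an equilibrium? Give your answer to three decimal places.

Deviating for the 2 undetected periods gains 21−6 = 15 per period over cooperation, then loses 6−5 = 1 per period forever once punishment starts.
Gain: 15(1 + ρ + … + ρ^1); loss: 1·ρ^2/(1−ρ).
No profitable deviation ⇔ 15(1−ρ^2) ≤ 1·ρ^2, i.e. ρ^2 ≥ 15/(15+1) = 15/16.
Hence ρ ≥ (15/16)^(1/2) ≈ 0.968.

0.968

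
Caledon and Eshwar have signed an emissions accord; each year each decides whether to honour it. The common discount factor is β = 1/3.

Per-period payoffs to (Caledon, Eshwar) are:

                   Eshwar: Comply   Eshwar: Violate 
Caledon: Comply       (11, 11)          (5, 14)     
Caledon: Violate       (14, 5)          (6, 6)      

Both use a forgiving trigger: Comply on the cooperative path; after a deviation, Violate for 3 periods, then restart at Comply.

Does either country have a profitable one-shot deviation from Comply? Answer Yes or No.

Yes

IC: β+…+β^3 ≥ (14−11)/(11−6) = 3/5.
At β = 1/3: partial sum = 0.4815 < 0.6000. Cooperation not sustainable.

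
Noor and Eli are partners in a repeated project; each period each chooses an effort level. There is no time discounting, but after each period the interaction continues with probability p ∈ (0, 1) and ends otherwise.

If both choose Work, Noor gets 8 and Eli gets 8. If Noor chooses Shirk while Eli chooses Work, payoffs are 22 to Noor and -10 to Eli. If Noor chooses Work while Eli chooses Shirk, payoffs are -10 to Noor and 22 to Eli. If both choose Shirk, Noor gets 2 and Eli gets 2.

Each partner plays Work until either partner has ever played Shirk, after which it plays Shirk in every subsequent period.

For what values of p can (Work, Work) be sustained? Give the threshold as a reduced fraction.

With no time discounting, the continuation probability p plays the role of the discount factor.
Grim-trigger IC: 8/(1−p) ≥ 22 + 2p/(1−p) ⇒ p ≥ (22−8)/(22−2) = 7/10.

7/10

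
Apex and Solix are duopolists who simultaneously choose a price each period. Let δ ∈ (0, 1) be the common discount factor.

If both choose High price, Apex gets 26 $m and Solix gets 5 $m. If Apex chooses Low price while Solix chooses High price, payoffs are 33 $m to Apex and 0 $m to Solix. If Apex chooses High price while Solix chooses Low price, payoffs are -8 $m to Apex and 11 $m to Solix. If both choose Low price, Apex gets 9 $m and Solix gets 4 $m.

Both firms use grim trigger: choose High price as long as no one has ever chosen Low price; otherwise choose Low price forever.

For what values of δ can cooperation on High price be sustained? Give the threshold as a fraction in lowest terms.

Apex: cooperation gives 26 each period; deviation gives 33 once then 9 forever.
  26/(1−δ) ≥ 33 + 9δ/(1−δ) ⇒ δ ≥ 7/24.
Solix: cooperation gives 5 each period; deviation gives 11 once then 4 forever.
  δ ≥ 6/7.
Both must hold, so the binding constraint is Solix's: δ ≥ 6/7.

6/7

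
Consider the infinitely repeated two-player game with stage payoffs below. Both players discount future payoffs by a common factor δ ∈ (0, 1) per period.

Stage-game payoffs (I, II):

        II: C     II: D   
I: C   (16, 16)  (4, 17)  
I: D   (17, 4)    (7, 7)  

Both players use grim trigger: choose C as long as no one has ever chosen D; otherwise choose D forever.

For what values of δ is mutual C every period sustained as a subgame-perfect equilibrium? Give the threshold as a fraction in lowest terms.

1/10

Cooperation forever yields 16 each period: 16/(1−δ).
Deviating yields 17 once, then 7 forever: 17 + 7δ/(1−δ).
No profitable deviation requires 16/(1−δ) ≥ 17 + 7δ/(1−δ).
Multiplying by (1−δ): 16 ≥ 17(1−δ) + 7δ = 17 − 10δ.
So 10δ ≥ 1, i.e. δ ≥ 1/10.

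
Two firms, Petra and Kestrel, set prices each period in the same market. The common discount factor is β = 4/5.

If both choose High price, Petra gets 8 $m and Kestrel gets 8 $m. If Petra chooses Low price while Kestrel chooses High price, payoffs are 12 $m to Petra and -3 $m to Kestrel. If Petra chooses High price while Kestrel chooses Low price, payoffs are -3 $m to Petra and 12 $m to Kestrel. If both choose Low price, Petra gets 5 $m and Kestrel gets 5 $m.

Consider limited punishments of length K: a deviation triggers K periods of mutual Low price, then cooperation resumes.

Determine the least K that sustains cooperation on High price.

Need Σ_{k=1}^{K} β^k ≥ (12−8)/(8−5) = 1.3333 at β = 4/5.
At K = 1 the sum is 0.8000 < 1.3333; at K = 2 it is 1.4400 ≥ 1.3333.
So the minimum punishment length is K = 2.

2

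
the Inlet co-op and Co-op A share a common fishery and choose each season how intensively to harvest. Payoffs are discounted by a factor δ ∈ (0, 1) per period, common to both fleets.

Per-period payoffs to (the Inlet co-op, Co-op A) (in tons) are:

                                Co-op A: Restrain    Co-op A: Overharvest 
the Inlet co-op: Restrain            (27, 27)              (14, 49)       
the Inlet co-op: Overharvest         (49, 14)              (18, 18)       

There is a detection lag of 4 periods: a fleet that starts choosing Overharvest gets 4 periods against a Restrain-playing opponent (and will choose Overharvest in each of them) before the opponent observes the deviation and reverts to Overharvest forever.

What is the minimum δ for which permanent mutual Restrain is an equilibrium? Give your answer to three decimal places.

0.918

The best deviation is to choose Overharvest for all 4 undetected periods, earning 49 each, then 18 forever once detected.
Deviation value: 49(1−δ^4)/(1−δ) + 18δ^4/(1−δ); cooperation value: 27/(1−δ).
IC: 27 ≥ 49(1−δ^4) + 18δ^4 = 49 − 31δ^4.
So δ^4 ≥ 22/31, giving δ ≥ (22/31)^(1/4) ≈ 0.918.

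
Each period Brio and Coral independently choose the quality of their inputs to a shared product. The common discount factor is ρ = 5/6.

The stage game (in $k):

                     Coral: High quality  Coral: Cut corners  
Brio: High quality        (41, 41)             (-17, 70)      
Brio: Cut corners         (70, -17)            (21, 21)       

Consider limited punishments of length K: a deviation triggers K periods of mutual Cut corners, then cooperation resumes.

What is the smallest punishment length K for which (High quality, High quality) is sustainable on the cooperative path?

Need Σ_{k=1}^{K} ρ^k ≥ (70−41)/(41−21) = 1.4500 at ρ = 5/6.
At K = 1 the sum is 0.8333 < 1.4500; at K = 2 it is 1.5278 ≥ 1.4500.
So the minimum punishment length is K = 2.

2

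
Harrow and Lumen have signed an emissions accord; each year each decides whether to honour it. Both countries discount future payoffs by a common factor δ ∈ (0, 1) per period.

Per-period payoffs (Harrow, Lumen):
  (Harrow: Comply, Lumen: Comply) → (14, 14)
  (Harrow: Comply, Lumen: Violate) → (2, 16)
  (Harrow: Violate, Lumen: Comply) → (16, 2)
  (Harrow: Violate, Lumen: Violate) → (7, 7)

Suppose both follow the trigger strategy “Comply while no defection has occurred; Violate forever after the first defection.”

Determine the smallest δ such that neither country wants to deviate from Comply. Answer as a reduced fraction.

2/9

Cooperation forever yields 14 each period: 14/(1−δ).
Deviating yields 16 once, then 7 forever: 16 + 7δ/(1−δ).
No profitable deviation requires 14/(1−δ) ≥ 16 + 7δ/(1−δ).
Multiplying by (1−δ): 14 ≥ 16(1−δ) + 7δ = 16 − 9δ.
So 9δ ≥ 2, i.e. δ ≥ 2/9.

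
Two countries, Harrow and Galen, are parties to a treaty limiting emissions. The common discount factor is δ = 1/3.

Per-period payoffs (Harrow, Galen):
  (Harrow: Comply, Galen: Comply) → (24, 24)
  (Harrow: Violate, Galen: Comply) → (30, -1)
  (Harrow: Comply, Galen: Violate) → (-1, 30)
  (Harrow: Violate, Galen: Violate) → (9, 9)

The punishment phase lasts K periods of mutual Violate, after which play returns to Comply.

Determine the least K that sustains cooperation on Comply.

No profitable deviation requires (24−9)(δ+…+δ^K) ≥ 30−24, i.e. δ+…+δ^K ≥ 2/5 ≈ 0.4000.
With δ = 1/3, the partial sums are K=1: 0.3333, K=2: 0.4444.
K = 2 is the first length at which the sum reaches 0.4000.

2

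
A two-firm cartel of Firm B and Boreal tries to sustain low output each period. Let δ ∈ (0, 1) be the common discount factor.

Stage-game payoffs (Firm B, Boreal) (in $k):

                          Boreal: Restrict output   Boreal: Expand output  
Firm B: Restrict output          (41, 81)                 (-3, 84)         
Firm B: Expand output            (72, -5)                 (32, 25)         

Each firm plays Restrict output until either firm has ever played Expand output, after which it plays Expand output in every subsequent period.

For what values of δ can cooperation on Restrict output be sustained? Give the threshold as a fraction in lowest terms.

31/40

Firm B's threshold: (72−41)/(72−32) = 31/40.
Boreal's threshold: (84−81)/(84−25) = 3/59.
31/40 > 3/59, so Firm B binds and δ* = 31/40.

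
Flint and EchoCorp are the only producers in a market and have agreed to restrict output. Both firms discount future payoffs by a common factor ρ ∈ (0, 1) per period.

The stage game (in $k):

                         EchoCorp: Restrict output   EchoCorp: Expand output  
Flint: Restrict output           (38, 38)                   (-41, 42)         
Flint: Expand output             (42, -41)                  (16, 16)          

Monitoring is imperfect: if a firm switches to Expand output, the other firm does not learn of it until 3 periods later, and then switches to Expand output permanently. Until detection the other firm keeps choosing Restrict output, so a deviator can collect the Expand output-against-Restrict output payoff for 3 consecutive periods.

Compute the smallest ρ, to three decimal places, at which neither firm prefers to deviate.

The best deviation is to choose Expand output for all 3 undetected periods, earning 42 each, then 16 forever once detected.
Deviation value: 42(1−ρ^3)/(1−ρ) + 16ρ^3/(1−ρ); cooperation value: 38/(1−ρ).
IC: 38 ≥ 42(1−ρ^3) + 16ρ^3 = 42 − 26ρ^3.
So ρ^3 ≥ 4/26 = 2/13, giving ρ ≥ (2/13)^(1/3) ≈ 0.536.

0.536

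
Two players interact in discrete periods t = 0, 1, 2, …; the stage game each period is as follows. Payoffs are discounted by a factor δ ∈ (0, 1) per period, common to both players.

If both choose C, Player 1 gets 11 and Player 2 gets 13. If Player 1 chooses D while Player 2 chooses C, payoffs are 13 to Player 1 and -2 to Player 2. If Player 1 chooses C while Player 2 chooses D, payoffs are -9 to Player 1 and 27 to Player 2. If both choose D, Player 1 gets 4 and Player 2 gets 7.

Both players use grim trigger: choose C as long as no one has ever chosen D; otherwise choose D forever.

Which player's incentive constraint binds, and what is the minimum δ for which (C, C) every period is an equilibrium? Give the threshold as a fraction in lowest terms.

Player 2; δ ≥ 7/10

Player 1: cooperation gives 11 each period; deviation gives 13 once then 4 forever.
  11/(1−δ) ≥ 13 + 4δ/(1−δ) ⇒ δ ≥ 2/9.
Player 2: cooperation gives 13 each period; deviation gives 27 once then 7 forever.
  δ ≥ 14/20 = 7/10.
Both must hold, so the binding constraint is Player 2's: δ ≥ 7/10.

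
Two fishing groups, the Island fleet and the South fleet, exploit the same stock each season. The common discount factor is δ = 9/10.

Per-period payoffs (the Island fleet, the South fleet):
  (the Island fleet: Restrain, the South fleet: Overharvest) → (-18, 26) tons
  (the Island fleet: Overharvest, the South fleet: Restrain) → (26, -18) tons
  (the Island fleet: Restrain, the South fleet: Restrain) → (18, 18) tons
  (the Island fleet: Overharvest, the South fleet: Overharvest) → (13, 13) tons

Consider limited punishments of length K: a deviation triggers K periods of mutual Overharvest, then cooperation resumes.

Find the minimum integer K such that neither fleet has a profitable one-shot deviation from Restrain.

Need Σ_{k=1}^{K} δ^k ≥ (26−18)/(18−13) = 1.6000 at δ = 9/10.
At K = 1 the sum is 0.9000 < 1.6000; at K = 2 it is 1.7100 ≥ 1.6000.
So the minimum punishment length is K = 2.

2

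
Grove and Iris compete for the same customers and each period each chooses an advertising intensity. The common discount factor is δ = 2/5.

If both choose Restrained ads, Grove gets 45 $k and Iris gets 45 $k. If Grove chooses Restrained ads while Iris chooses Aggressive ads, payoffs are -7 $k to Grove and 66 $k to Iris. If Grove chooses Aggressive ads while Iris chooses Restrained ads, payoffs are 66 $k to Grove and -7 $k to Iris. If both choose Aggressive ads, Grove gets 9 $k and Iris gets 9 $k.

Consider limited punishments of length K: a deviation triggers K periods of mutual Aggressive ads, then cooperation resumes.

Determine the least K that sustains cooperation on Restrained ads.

IC: δ(1−δ^K)/(1−δ) ≥ (66−45)/(45−9) = 7/12.
With δ = 2/5: need 1 − δ^K ≥ 7/12·(1−2/5)/(2/5), i.e. δ^K ≤ 0.1250.
Since (2/5)^2 = 0.1600 and (2/5)^3 = 0.0640, the smallest such K is 3.

3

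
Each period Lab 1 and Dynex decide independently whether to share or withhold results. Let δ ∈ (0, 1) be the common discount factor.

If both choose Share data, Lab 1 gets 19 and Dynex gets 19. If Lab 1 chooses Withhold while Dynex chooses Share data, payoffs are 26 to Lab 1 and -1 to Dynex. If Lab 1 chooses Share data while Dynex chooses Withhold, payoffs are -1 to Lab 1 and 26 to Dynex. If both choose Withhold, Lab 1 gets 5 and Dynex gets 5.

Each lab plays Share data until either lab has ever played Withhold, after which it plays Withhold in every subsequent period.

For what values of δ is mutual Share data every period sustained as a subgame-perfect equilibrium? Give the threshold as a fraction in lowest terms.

1/3

One-period gain from deviating is 26 − 19 = 7. The loss is 19 − 5 = 14 in every subsequent period, with present value 14·δ/(1−δ).
Deviation is unprofitable when 14·δ/(1−δ) ≥ 7, i.e. δ/(1−δ) ≥ 1/2.
Equivalently δ ≥ 7/(7+14) = 1/3.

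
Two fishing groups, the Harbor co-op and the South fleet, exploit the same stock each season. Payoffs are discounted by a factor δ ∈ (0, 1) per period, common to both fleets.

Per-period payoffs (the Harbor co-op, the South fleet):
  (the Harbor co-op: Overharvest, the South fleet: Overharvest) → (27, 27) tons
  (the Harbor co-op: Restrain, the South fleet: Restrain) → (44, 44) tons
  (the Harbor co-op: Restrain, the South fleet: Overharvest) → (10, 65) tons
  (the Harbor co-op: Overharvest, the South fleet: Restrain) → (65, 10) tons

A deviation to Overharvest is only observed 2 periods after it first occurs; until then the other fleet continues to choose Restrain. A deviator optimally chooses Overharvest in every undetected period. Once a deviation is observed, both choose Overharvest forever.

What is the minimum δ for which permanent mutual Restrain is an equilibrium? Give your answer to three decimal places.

The best deviation is to choose Overharvest for all 2 undetected periods, earning 65 each, then 27 forever once detected.
Deviation value: 65(1−δ^2)/(1−δ) + 27δ^2/(1−δ); cooperation value: 44/(1−δ).
IC: 44 ≥ 65(1−δ^2) + 27δ^2 = 65 − 38δ^2.
So δ^2 ≥ 21/38, giving δ ≥ (21/38)^(1/2) ≈ 0.743.

0.743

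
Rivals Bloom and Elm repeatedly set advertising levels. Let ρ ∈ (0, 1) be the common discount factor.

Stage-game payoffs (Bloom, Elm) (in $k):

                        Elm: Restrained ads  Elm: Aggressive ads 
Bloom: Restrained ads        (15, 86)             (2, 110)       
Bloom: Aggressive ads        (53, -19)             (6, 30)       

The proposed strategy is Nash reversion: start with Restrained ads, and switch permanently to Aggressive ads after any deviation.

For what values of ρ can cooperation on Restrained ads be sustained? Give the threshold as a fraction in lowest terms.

38/47

For Bloom: deviation gain 53−15 = 38, per-period punishment loss 15−6 = 9. IC gives ρ ≥ 38/47.
For Elm: gain 24, loss 56 per period, so ρ ≥ 24/80 = 3/10.
The tighter constraint is Bloom's, so cooperation needs ρ ≥ 38/47.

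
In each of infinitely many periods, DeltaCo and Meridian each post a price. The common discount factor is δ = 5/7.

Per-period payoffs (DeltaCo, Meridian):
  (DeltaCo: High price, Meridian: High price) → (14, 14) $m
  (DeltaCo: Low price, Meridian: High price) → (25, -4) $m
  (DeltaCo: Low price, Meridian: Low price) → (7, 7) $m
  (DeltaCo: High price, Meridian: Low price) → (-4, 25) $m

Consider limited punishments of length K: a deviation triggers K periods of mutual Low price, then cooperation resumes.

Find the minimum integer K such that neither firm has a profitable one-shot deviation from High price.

3

IC: δ(1−δ^K)/(1−δ) ≥ (25−14)/(14−7) = 11/7.
With δ = 5/7: need 1 − δ^K ≥ 11/7·(1−5/7)/(5/7), i.e. δ^K ≤ 0.3714.
Since (5/7)^2 = 0.5102 and (5/7)^3 = 0.3644, the smallest such K is 3.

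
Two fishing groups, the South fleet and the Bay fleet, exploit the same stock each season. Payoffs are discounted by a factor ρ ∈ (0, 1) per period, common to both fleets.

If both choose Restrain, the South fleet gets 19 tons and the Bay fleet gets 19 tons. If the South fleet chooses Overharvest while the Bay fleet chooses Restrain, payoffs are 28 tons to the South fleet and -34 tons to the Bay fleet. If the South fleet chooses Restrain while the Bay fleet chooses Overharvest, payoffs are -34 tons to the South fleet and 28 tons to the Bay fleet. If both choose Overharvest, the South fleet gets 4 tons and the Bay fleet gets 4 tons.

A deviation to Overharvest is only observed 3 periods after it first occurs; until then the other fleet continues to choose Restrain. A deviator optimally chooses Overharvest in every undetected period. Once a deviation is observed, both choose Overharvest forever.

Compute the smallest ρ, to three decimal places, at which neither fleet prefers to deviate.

The best deviation is to choose Overharvest for all 3 undetected periods, earning 28 each, then 4 forever once detected.
Deviation value: 28(1−ρ^3)/(1−ρ) + 4ρ^3/(1−ρ); cooperation value: 19/(1−ρ).
IC: 19 ≥ 28(1−ρ^3) + 4ρ^3 = 28 − 24ρ^3.
So ρ^3 ≥ 9/24 = 3/8, giving ρ ≥ (3/8)^(1/3) ≈ 0.721.

0.721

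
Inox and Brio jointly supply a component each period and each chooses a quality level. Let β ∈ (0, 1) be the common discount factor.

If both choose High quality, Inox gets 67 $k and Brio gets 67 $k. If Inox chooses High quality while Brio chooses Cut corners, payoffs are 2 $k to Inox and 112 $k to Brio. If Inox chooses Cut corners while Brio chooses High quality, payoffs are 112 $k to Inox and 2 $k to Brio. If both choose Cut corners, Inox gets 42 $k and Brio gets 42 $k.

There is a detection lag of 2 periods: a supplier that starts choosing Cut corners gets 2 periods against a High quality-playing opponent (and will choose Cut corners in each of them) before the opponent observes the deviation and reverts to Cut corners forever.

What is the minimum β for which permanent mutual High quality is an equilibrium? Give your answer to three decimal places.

Deviating for the 2 undetected periods gains 112−67 = 45 per period over cooperation, then loses 67−42 = 25 per period forever once punishment starts.
Gain: 45(1 + β + … + β^1); loss: 25·β^2/(1−β).
No profitable deviation ⇔ 45(1−β^2) ≤ 25·β^2, i.e. β^2 ≥ 45/(45+25) = 9/14.
Hence β ≥ (9/14)^(1/2) ≈ 0.802.

0.802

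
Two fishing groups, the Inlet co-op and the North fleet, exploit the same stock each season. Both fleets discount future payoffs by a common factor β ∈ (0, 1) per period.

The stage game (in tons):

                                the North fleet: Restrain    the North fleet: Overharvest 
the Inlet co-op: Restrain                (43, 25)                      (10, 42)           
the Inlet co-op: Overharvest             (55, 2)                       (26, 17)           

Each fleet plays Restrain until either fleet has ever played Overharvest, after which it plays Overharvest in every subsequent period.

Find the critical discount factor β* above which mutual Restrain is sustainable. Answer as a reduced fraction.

the Inlet co-op: cooperation gives 43 each period; deviation gives 55 once then 26 forever.
  43/(1−β) ≥ 55 + 26β/(1−β) ⇒ β ≥ 12/29.
the North fleet: cooperation gives 25 each period; deviation gives 42 once then 17 forever.
  β ≥ 17/25.
Both must hold, so the binding constraint is the North fleet's: β ≥ 17/25.

17/25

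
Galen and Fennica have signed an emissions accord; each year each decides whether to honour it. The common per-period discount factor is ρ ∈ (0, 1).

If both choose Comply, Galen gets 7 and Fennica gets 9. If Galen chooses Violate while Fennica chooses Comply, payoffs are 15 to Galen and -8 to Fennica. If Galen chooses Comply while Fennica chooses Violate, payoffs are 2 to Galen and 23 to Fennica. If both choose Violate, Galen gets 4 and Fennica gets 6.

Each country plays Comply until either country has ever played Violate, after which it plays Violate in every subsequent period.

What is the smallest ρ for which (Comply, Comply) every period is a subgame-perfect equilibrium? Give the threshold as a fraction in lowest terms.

14/17

Galen's threshold: (15−7)/(15−4) = 8/11.
Fennica's threshold: (23−9)/(23−6) = 14/17.
8/11 < 14/17, so Fennica binds and ρ* = 14/17.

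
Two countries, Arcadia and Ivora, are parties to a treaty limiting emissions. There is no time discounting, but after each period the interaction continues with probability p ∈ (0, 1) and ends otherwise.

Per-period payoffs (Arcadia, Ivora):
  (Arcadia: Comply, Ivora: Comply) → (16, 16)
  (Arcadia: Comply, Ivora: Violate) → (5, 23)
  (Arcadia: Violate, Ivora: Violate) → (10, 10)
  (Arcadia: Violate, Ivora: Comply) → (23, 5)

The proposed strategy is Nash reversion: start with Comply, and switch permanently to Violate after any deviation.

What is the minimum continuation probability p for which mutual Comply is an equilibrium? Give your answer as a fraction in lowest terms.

With no time discounting, the continuation probability p plays the role of the discount factor.
Grim-trigger IC: 16/(1−p) ≥ 23 + 10p/(1−p) ⇒ p ≥ (23−16)/(23−10) = 7/13.

7/13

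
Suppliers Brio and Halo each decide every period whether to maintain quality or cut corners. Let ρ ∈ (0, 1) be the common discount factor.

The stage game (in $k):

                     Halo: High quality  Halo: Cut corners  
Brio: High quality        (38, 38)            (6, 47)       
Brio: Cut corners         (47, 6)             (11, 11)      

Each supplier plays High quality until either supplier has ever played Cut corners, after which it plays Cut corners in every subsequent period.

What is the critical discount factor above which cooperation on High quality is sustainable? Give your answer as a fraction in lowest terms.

One-period gain from deviating is 47 − 38 = 9. The loss is 38 − 11 = 27 in every subsequent period, with present value 27·ρ/(1−ρ).
Deviation is unprofitable when 27·ρ/(1−ρ) ≥ 9, i.e. ρ/(1−ρ) ≥ 1/3.
Equivalently ρ ≥ 9/(9+27) = 1/4.

1/4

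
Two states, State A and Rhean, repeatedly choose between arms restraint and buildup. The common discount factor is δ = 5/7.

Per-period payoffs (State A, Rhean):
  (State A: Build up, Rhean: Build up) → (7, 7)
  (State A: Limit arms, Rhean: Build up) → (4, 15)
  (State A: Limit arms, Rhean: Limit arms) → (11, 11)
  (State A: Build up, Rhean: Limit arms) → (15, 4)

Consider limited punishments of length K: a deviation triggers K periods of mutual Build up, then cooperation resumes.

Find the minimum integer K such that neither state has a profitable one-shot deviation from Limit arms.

2

Need Σ_{k=1}^{K} δ^k ≥ (15−11)/(11−7) = 1.0000 at δ = 5/7.
At K = 1 the sum is 0.7143 < 1.0000; at K = 2 it is 1.2245 ≥ 1.0000.
So the minimum punishment length is K = 2.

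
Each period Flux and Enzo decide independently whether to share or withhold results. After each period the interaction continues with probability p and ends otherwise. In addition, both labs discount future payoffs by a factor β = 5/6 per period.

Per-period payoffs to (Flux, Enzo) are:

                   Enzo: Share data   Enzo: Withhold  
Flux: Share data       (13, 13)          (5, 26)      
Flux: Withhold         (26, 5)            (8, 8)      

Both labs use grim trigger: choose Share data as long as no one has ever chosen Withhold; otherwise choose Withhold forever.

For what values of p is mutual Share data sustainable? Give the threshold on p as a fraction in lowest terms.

13/15

Expected continuation weight on next period's payoff is β·p = 5/6·p, which plays the role of the discount factor.
Cooperation requires 5/6·p ≥ (26−13)/(26−8) = 13/18, hence p ≥ 13/15.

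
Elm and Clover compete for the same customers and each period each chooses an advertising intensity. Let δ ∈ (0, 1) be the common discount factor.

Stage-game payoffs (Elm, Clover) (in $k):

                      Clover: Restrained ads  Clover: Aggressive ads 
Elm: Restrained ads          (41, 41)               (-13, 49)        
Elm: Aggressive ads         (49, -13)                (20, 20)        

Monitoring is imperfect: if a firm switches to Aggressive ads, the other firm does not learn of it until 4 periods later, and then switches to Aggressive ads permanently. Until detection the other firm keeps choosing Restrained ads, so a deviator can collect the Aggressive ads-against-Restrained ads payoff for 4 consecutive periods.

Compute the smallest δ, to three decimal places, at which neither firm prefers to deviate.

A deviator earns 49 for 4 periods, then 20 forever; cooperating earns 41 forever. Multiplying the IC by (1−δ):
41 ≥ 49(1−δ^4) + 20δ^4, so 29·δ^4 ≥ 8 and δ^4 ≥ 8/29.
δ ≥ (8/29)^(1/4) ≈ 0.725.

0.725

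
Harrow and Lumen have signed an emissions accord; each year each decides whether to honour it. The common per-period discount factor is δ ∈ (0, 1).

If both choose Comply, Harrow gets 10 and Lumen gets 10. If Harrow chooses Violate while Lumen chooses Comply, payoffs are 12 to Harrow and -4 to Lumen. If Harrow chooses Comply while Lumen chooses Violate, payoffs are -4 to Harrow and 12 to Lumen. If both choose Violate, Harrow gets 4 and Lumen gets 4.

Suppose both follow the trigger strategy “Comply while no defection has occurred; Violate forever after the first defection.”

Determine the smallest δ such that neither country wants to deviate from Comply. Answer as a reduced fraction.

1/4

Cooperation forever yields 10 each period: 10/(1−δ).
Deviating yields 12 once, then 4 forever: 12 + 4δ/(1−δ).
No profitable deviation requires 10/(1−δ) ≥ 12 + 4δ/(1−δ).
Multiplying by (1−δ): 10 ≥ 12(1−δ) + 4δ = 12 − 8δ.
So 8δ ≥ 2, i.e. δ ≥ 2/8 = 1/4.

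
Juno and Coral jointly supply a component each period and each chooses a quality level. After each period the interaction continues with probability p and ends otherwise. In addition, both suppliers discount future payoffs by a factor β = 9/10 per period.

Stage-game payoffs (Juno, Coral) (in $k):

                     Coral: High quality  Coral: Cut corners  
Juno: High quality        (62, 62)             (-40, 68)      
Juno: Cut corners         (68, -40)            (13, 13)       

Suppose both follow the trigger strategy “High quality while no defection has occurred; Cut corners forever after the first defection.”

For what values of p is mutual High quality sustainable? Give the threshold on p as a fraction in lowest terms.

4/33

With continuation probability p and discount β, the effective per-period discount factor is βp.
Grim-trigger IC: βp ≥ (68−62)/(68−13) = 6/55.
So p ≥ (6/55)/(9/10) = 4/33.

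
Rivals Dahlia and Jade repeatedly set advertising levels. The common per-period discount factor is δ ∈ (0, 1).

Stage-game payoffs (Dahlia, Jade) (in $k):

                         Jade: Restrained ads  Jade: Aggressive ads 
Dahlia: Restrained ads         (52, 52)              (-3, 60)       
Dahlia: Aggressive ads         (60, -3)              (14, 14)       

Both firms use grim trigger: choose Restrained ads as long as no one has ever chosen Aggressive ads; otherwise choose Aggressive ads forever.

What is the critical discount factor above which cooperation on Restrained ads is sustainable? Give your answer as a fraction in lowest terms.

4/23

One-period gain from deviating is 60 − 52 = 8. The loss is 52 − 14 = 38 in every subsequent period, with present value 38·δ/(1−δ).
Deviation is unprofitable when 38·δ/(1−δ) ≥ 8, i.e. δ/(1−δ) ≥ 4/19.
Equivalently δ ≥ 8/(8+38) = 4/23.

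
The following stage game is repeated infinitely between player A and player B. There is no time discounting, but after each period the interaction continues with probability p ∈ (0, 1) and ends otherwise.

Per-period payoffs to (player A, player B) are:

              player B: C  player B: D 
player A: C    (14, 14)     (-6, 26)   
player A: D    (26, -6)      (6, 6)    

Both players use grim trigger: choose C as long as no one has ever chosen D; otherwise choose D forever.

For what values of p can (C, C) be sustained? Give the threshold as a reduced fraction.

Expected cooperation value is 14 + p·14 + p²·14 + … = 14/(1−p); deviation gives 26 + p·6/(1−p).
14 ≥ 26(1−p) + 6p ⇒ 20p ≥ 12 ⇒ p ≥ 12/20 = 3/5.

3/5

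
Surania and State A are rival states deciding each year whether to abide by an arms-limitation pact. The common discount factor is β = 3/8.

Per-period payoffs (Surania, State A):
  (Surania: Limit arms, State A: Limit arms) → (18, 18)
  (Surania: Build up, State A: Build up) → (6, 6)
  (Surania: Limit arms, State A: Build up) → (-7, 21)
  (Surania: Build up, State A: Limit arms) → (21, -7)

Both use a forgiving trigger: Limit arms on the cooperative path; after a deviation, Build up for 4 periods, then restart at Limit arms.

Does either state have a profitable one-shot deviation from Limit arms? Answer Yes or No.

No

Comparing payoff streams over the 5 periods until play realigns: cooperate → 18(1+β+…+β^4); deviate → 21 + 6(β+…+β^4).
Cooperation is sustained iff (18−6)(β+…+β^4) ≥ 21−18.
β+…+β^4 = 3/8·(1−(3/8)^4)/(1−3/8) = 0.5881, and (21−18)/(18−6) = 0.2500.
0.5881 ≥ 0.2500, so cooperation is sustainable.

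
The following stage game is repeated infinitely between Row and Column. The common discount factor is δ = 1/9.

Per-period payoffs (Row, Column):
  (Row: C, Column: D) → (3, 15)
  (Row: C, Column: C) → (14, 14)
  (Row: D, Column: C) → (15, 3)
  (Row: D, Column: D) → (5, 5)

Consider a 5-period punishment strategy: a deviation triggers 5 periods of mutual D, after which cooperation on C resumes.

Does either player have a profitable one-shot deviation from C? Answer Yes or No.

No

A one-shot deviation gives 15 now, then 5 for 5 periods, then back to 14.
Gain from deviating: (15−14) today; loss: (14−5) in each of the next 5 periods.
No-deviation condition: (14−5)(δ+…+δ^5) ≥ 15−14, i.e. δ+…+δ^5 ≥ 1/9.
At δ = 1/9: δ+…+δ^5 = 0.1250 ≥ 0.1111.
So cooperation is sustainable.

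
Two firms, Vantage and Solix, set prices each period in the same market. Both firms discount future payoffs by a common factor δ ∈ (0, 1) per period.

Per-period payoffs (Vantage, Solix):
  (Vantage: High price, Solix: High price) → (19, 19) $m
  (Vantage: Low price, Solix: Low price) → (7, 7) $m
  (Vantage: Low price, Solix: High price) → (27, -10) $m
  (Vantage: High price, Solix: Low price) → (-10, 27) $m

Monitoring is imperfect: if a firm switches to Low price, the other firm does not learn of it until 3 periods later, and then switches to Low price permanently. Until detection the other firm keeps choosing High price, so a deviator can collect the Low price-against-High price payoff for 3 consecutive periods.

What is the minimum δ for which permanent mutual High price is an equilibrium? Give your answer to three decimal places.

Deviating for the 3 undetected periods gains 27−19 = 8 per period over cooperation, then loses 19−7 = 12 per period forever once punishment starts.
Gain: 8(1 + δ + … + δ^2); loss: 12·δ^3/(1−δ).
No profitable deviation ⇔ 8(1−δ^3) ≤ 12·δ^3, i.e. δ^3 ≥ 8/(8+12) = 2/5.
Hence δ ≥ (2/5)^(1/3) ≈ 0.737.

0.737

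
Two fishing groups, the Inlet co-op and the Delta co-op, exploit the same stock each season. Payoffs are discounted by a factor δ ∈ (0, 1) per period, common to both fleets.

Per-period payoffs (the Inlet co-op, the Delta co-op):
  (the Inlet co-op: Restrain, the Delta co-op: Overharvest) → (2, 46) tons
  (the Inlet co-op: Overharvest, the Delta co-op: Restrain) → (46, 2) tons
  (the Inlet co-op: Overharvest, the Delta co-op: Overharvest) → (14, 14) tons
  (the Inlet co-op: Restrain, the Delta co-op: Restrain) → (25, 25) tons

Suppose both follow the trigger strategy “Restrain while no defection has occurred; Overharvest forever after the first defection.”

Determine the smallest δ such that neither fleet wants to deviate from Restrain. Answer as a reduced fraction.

21/32

One-period gain from deviating is 46 − 25 = 21. The loss is 25 − 14 = 11 in every subsequent period, with present value 11·δ/(1−δ).
Deviation is unprofitable when 11·δ/(1−δ) ≥ 21, i.e. δ/(1−δ) ≥ 21/11.
Equivalently δ ≥ 21/(21+11) = 21/32.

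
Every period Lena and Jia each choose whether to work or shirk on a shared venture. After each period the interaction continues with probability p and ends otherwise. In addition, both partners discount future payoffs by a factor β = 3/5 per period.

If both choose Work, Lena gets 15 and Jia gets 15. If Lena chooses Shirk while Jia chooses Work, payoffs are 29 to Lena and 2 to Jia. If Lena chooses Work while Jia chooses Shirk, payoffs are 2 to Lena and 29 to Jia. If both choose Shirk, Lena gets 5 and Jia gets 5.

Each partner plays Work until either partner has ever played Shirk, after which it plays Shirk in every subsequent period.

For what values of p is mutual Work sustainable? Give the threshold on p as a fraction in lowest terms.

35/36

With continuation probability p and discount β, the effective per-period discount factor is βp.
Grim-trigger IC: βp ≥ (29−15)/(29−5) = 7/12.
So p ≥ (7/12)/(3/5) = 35/36.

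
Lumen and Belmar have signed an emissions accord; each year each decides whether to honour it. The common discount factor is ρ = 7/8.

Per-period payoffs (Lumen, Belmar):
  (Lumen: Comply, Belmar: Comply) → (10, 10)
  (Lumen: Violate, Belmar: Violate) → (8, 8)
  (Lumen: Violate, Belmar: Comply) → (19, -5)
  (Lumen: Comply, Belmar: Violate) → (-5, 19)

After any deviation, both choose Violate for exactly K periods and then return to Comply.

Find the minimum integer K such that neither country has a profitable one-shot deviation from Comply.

IC: ρ(1−ρ^K)/(1−ρ) ≥ (19−10)/(10−8) = 9/2.
With ρ = 7/8: need 1 − ρ^K ≥ 9/2·(1−7/8)/(7/8), i.e. ρ^K ≤ 0.3571.
Since (7/8)^7 = 0.3927 and (7/8)^8 = 0.3436, the smallest such K is 8.

8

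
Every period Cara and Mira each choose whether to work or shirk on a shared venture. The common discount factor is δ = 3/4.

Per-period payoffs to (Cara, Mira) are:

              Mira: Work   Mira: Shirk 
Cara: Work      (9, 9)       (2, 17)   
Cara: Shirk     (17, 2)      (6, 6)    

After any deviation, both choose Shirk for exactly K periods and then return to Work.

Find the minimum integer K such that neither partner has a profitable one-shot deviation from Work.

IC: δ(1−δ^K)/(1−δ) ≥ (17−9)/(9−6) = 8/3.
With δ = 3/4: need 1 − δ^K ≥ 8/3·(1−3/4)/(3/4), i.e. δ^K ≤ 0.1111.
Since (3/4)^7 = 0.1335 and (3/4)^8 = 0.1001, the smallest such K is 8.

8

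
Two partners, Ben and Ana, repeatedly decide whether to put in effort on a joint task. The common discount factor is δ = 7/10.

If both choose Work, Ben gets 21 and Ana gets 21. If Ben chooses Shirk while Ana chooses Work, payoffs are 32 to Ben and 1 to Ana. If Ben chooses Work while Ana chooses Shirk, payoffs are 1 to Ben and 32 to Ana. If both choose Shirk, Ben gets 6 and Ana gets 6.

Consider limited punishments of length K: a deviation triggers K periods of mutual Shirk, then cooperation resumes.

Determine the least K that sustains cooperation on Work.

No profitable deviation requires (21−6)(δ+…+δ^K) ≥ 32−21, i.e. δ+…+δ^K ≥ 11/15 ≈ 0.7333.
With δ = 7/10, the partial sums are K=1: 0.7000, K=2: 1.1900.
K = 2 is the first length at which the sum reaches 0.7333.

2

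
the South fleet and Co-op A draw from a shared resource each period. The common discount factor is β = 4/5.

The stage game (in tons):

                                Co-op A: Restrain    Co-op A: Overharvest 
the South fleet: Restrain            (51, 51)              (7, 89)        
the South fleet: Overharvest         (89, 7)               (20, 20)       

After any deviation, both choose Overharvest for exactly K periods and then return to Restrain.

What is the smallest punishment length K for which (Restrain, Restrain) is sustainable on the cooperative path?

No profitable deviation requires (51−20)(β+…+β^K) ≥ 89−51, i.e. β+…+β^K ≥ 38/31 ≈ 1.2258.
With β = 4/5, the partial sums are K=1: 0.8000, K=2: 1.4400.
K = 2 is the first length at which the sum reaches 1.2258.

2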